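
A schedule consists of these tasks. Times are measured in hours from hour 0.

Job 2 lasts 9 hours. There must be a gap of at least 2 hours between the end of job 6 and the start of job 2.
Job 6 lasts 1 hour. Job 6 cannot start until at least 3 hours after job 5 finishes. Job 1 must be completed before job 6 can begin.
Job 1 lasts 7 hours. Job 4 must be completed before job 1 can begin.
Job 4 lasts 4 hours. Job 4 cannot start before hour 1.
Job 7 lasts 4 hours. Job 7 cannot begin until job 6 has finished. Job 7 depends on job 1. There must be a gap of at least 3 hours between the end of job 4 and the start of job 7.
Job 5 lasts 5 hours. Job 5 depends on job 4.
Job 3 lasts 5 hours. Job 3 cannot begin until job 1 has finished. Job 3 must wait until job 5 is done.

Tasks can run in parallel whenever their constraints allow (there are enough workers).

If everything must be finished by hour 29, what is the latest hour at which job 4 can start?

5

Job 3 has no dependents, so it just needs to finish by hour 29. Starting by 29 − 5 = hour 24 achieves that.
To finish by hour 29, job 2 (duration 9) must start no later than hour 20.
Job 7 must finish by hour 29; it takes 4 hours, so it must start by 29 − 4 = hour 25.
For job 6: job 2 (must start by hour 20, minus 2-hour gap → hour 18); job 7 (must start by hour 25). The most restrictive is hour 18; with a 1-hour duration, job 6 must start by hour 17.
Job 1 must finish in time for job 3 (must start by hour 24); job 6 (must start by hour 17); job 7 (must start by hour 25). The tightest is hour 17, so job 1 must start by 17 − 7 = hour 10.
Job 5 must finish in time for job 3 (must start by hour 24); job 6 (must start by hour 17, minus 3-hour gap → hour 14). The tightest is hour 14, so job 5 must start by 14 − 5 = hour 9.
Job 4 feeds job 1 (must start by hour 10); job 5 (must start by hour 9); job 7 (must start by hour 25, minus 3-hour gap → hour 22). Taking the minimum, job 4 must finish by hour 9 and start by 9 − 4 = hour 5.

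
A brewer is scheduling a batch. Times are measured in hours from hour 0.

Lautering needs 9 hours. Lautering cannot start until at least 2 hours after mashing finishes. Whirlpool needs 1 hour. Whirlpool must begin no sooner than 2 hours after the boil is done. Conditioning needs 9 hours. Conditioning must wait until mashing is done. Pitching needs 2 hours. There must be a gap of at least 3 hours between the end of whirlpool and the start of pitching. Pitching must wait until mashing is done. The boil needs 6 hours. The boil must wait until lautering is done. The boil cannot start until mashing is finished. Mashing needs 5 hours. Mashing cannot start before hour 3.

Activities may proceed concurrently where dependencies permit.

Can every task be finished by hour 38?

Mashing cannot begin until its own release at hour 3. It runs from hour 3 to 3 + 5 = hour 8.
Conditioning waits on mashing (finishes hour 8), so it starts at hour 8 and finishes at 8 + 9 = hour 17.
Lautering cannot begin until mashing (finishes hour 8, plus 2-hour gap → hour 10). It runs from hour 10 to 10 + 9 = hour 19.
The boil needs all of lautering (finishes hour 19); mashing (finishes hour 8). That puts its earliest start at hour 19; it finishes at 19 + 6 = hour 25.
Whirlpool cannot begin until the boil (finishes hour 25, plus 2-hour gap → hour 27). It runs from hour 27 to 27 + 1 = hour 28.
For pitching: whirlpool (finishes hour 28, plus 3-hour gap → hour 31); mashing (finishes hour 8). Taking the maximum gives a start of hour 31, and it finishes at 31 + 2 = hour 33.
Every task is finished by hour 33, which is no later than the deadline of 38, so the schedule is feasible.

Yes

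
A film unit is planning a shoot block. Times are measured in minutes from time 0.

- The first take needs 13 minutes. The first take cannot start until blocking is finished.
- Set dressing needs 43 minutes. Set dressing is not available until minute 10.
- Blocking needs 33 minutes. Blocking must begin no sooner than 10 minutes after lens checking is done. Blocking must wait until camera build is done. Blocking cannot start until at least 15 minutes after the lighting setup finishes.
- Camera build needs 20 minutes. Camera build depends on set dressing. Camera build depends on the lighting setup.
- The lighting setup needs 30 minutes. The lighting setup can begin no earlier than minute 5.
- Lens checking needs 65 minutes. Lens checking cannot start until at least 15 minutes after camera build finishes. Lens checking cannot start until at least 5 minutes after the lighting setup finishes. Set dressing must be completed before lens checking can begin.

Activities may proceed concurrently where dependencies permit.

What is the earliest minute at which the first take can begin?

196

The lighting setup waits on its own release at minute 5, so it starts at minute 5 and finishes at 5 + 30 = minute 35.
After its own release at minute 10, set dressing can start at minute 10 and finishes at minute 53.
Camera build cannot start until set dressing (finishes minute 53); the lighting setup (finishes minute 35). The controlling bound is minute 53, so camera build finishes at 53 + 20 = minute 73.
For lens checking: camera build (finishes minute 73, plus 15-minute gap → minute 88); the lighting setup (finishes minute 35, plus 5-minute gap → minute 40); set dressing (finishes minute 53). Taking the maximum gives a start of minute 88, and it finishes at 88 + 65 = minute 153.
Blocking has to wait for lens checking (finishes minute 153, plus 10-minute gap → minute 163); camera build (finishes minute 73); the lighting setup (finishes minute 35, plus 15-minute gap → minute 50). The latest of these is minute 163, so blocking runs minute 163 to 163 + 33 = minute 196.
The first take waits on blocking (finishes minute 196), so the earliest it can start is minute 196.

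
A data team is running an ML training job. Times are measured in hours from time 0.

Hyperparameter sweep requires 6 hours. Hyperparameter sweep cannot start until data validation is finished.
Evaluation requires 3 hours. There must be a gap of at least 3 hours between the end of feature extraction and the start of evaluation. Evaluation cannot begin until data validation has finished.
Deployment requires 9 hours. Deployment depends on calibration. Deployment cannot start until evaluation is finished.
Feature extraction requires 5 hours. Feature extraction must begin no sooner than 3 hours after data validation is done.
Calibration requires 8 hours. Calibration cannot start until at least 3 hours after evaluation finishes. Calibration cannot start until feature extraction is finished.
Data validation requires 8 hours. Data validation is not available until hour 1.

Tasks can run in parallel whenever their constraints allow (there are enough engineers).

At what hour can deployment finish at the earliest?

43

Data validation cannot begin until its own release at hour 1. It runs from hour 1 to 1 + 8 = hour 9.
Feature extraction waits on data validation (finishes hour 9, plus 3-hour gap → hour 12), so it starts at hour 12 and finishes at 12 + 5 = hour 17.
For evaluation: feature extraction (finishes hour 17, plus 3-hour gap → hour 20); data validation (finishes hour 9). Taking the maximum gives a start of hour 20, and it finishes at 20 + 3 = hour 23.
Calibration needs all of evaluation (finishes hour 23, plus 3-hour gap → hour 26); feature extraction (finishes hour 17). That puts its earliest start at hour 26; it finishes at 26 + 8 = hour 34.
Deployment cannot start until calibration (finishes hour 34); evaluation (finishes hour 23). The controlling bound is hour 34, so deployment finishes at 34 + 9 = hour 43.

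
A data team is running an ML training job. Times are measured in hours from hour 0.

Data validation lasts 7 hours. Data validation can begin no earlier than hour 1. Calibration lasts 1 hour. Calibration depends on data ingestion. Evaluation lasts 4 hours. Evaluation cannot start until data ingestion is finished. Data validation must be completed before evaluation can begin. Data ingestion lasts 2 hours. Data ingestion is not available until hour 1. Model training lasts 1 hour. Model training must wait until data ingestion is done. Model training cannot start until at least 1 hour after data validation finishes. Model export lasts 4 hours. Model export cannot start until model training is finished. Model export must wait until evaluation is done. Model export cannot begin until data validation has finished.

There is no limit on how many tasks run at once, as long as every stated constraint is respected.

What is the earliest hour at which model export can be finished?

Data validation waits on its own release at hour 1, so it starts at hour 1 and finishes at 1 + 7 = hour 8.
Data ingestion cannot begin until its own release at hour 1. It runs from hour 1 to 1 + 2 = hour 3.
Evaluation needs all of data ingestion (finishes hour 3); data validation (finishes hour 8). That puts its earliest start at hour 8; it finishes at 8 + 4 = hour 12.
Model training cannot start until data ingestion (finishes hour 3); data validation (finishes hour 8, plus 1-hour gap → hour 9). The controlling bound is hour 9, so model training finishes at 9 + 1 = hour 10.
For model export: model training (finishes hour 10); evaluation (finishes hour 12); data validation (finishes hour 8). Taking the maximum gives a start of hour 12, and it finishes at 12 + 4 = hour 16.

16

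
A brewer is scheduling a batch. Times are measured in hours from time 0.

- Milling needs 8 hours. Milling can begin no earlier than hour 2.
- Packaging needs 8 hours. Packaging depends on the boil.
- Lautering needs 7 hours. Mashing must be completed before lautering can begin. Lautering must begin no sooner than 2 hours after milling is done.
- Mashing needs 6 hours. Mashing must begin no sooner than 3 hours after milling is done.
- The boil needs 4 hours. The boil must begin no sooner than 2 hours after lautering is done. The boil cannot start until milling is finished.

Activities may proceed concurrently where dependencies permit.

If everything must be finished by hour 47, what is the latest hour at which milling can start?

To finish by hour 47, packaging (duration 8) must start no later than hour 39.
The boil has to be done before packaging (must start by hour 39). That means finishing by hour 39, i.e. starting by 39 − 4 = hour 35.
Lautering has to be done before the boil (must start by hour 35, minus 2-hour gap → hour 33). That means finishing by hour 33, i.e. starting by 33 − 7 = hour 26.
Mashing feeds into lautering (must start by hour 26); so mashing must finish by hour 26 and therefore start by hour 20.
Milling must finish in time for mashing (must start by hour 20, minus 3-hour gap → hour 17); lautering (must start by hour 26, minus 2-hour gap → hour 24); the boil (must start by hour 35). The tightest is hour 17, so milling must start by 17 − 8 = hour 9.

9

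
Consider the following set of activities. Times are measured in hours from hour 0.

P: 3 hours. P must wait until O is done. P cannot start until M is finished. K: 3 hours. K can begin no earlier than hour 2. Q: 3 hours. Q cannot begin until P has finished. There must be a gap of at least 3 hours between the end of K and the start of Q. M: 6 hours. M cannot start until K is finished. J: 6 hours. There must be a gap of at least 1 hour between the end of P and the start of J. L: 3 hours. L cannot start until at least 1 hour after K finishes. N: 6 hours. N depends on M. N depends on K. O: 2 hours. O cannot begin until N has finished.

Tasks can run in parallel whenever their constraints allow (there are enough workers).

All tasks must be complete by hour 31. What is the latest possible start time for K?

4

L must finish by hour 31; it takes 3 hours, so it must start by 31 − 3 = hour 28.
To finish by hour 31, J (duration 6) must start no later than hour 25.
To finish by hour 31, Q (duration 3) must start no later than hour 28.
P must finish in time for J (must start by hour 25, minus 1-hour gap → hour 24); Q (must start by hour 28). The tightest is hour 24, so P must start by 24 − 3 = hour 21.
O has to be done before P (must start by hour 21). That means finishing by hour 21, i.e. starting by 21 − 2 = hour 19.
N must finish before O (must start by hour 19). With a 6-hour duration, N must start by 19 − 6 = hour 13.
M feeds N (must start by hour 13); P (must start by hour 21). Taking the minimum, M must finish by hour 13 and start by 13 − 6 = hour 7.
K must finish in time for L (must start by hour 28, minus 1-hour gap → hour 27); M (must start by hour 7); N (must start by hour 13); Q (must start by hour 28, minus 3-hour gap → hour 25). The tightest is hour 7, so K must start by 7 − 3 = hour 4.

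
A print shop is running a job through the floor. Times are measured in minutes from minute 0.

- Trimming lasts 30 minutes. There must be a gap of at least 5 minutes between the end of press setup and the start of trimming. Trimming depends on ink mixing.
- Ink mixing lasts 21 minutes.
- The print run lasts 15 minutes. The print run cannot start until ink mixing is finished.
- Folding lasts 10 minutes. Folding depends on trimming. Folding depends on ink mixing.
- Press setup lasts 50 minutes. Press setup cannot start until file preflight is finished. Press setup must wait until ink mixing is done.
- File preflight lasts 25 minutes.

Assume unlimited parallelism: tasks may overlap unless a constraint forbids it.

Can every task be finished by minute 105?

No

Ink mixing can start immediately at minute 0; it finishes at minute 21.
The print run waits on ink mixing (finishes minute 21), so it starts at minute 21 and finishes at 21 + 15 = minute 36.
File preflight has no prerequisites, so it starts at minute 0 and finishes at minute 25.
Press setup cannot start until file preflight (finishes minute 25); ink mixing (finishes minute 21). The controlling bound is minute 25, so press setup finishes at 25 + 50 = minute 75.
Trimming needs all of press setup (finishes minute 75, plus 5-minute gap → minute 80); ink mixing (finishes minute 21). That puts its earliest start at minute 80; it finishes at 80 + 30 = minute 110.
Folding has to wait for trimming (finishes minute 110); ink mixing (finishes minute 21). The latest of these is minute 110, so folding runs minute 110 to 110 + 10 = minute 120.
The earliest everything can be done is minute 120, which is after the deadline of 105, so it is not possible.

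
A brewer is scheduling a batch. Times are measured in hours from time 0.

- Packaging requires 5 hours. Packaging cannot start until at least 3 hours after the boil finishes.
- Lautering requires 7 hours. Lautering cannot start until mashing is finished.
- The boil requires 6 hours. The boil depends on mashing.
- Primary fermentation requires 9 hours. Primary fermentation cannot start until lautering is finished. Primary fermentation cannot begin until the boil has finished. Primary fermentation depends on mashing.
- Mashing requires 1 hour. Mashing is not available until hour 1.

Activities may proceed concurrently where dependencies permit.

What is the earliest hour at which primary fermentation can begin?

9

After its own release at hour 1, mashing can start at hour 1 and finishes at hour 2.
After mashing (finishes hour 2), the boil can start at hour 2 and finishes at hour 8.
Lautering waits on mashing (finishes hour 2), so it starts at hour 2 and finishes at 2 + 7 = hour 9.
Primary fermentation waits on lautering (finishes hour 9); the boil (finishes hour 8); mashing (finishes hour 2). The latest of these is hour 9, which is the earliest primary fermentation can start.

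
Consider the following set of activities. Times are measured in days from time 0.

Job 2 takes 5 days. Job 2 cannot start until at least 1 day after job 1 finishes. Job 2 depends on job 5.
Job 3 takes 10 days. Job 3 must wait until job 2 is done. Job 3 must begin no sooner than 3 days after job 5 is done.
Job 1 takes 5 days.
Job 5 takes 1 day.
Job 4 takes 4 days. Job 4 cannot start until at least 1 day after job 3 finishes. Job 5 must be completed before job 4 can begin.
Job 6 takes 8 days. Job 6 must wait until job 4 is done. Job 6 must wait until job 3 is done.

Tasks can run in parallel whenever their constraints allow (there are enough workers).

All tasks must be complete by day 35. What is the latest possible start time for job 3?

Job 6 must finish by day 35; it takes 8 days, so it must start by 35 − 8 = day 27.
Since job 6 (must start by day 27) depends on it, job 4 must finish by day 27. Backing off its 4-day duration gives a latest start of day 23.
For job 3: job 4 (must start by day 23, minus 1-day gap → day 22); job 6 (must start by day 27). The most restrictive is day 22; with a 10-day duration, job 3 must start by day 12.

12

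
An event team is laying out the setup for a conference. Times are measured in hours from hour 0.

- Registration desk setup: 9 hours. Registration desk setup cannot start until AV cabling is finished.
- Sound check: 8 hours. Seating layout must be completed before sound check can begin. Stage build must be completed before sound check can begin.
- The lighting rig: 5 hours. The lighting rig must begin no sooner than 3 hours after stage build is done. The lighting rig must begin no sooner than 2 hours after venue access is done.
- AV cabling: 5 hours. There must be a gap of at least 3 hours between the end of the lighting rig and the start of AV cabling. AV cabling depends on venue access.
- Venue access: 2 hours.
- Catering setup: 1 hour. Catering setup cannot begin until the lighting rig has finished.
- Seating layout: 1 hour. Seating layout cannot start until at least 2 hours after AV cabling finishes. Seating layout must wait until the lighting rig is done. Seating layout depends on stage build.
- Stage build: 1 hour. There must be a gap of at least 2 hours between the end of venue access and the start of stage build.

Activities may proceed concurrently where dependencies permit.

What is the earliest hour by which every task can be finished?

Nothing blocks venue access, so it runs from hour 0 to hour 2.
Stage build waits on venue access (finishes hour 2, plus 2-hour gap → hour 4), so it starts at hour 4 and finishes at 4 + 1 = hour 5.
The lighting rig cannot start until stage build (finishes hour 5, plus 3-hour gap → hour 8); venue access (finishes hour 2, plus 2-hour gap → hour 4). The controlling bound is hour 8, so the lighting rig finishes at 8 + 5 = hour 13.
Catering setup cannot begin until the lighting rig (finishes hour 13). It runs from hour 13 to 13 + 1 = hour 14.
AV cabling has to wait for the lighting rig (finishes hour 13, plus 3-hour gap → hour 16); venue access (finishes hour 2). The latest of these is hour 16, so AV cabling runs hour 16 to 16 + 5 = hour 21.
Registration desk setup waits on AV cabling (finishes hour 21), so it starts at hour 21 and finishes at 21 + 9 = hour 30.
Seating layout cannot start until AV cabling (finishes hour 21, plus 2-hour gap → hour 23); the lighting rig (finishes hour 13); stage build (finishes hour 5). The controlling bound is hour 23, so seating layout finishes at 23 + 1 = hour 24.
Sound check has to wait for seating layout (finishes hour 24); stage build (finishes hour 5). The latest of these is hour 24, so sound check runs hour 24 to 24 + 8 = hour 32.
All tasks are finished once the last one completes. Finish times: Venue access at 2, Stage build at 5, The lighting rig at 13, AV cabling at 21, Seating layout at 24, Registration desk setup at 30, Catering setup at 14, Sound check at 32. The latest is hour 32.

32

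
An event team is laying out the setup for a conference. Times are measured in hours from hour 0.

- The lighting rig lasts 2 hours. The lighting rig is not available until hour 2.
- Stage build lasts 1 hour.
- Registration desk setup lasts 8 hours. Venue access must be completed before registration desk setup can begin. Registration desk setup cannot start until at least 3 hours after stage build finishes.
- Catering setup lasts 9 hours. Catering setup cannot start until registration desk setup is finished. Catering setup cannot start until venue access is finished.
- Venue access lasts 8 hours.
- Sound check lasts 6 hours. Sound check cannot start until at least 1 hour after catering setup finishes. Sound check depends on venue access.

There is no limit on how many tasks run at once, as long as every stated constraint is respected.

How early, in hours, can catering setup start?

Stage build has no prerequisites, so it starts at hour 0 and finishes at hour 1.
Venue access can start immediately at hour 0; it finishes at hour 8.
Registration desk setup needs all of venue access (finishes hour 8); stage build (finishes hour 1, plus 3-hour gap → hour 4). That puts its earliest start at hour 8; it finishes at 8 + 8 = hour 16.
Catering setup waits on registration desk setup (finishes hour 16); venue access (finishes hour 8). The latest of these is hour 16, which is the earliest catering setup can start.

16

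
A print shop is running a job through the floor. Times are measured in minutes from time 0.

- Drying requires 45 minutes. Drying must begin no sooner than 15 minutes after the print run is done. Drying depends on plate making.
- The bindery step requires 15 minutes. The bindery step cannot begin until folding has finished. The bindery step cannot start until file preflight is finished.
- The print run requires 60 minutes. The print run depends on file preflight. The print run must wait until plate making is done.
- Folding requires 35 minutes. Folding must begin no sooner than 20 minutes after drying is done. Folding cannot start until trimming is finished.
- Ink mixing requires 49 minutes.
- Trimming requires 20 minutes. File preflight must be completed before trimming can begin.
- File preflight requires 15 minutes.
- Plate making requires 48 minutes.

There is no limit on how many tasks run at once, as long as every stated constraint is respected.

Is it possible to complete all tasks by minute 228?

No

Ink mixing has no prerequisites, so it starts at minute 0 and finishes at minute 49.
Plate making has no prerequisites, so it starts at minute 0 and finishes at minute 48.
File preflight has no prerequisites, so it starts at minute 0 and finishes at minute 15.
Trimming waits on file preflight (finishes minute 15), so it starts at minute 15 and finishes at 15 + 20 = minute 35.
The print run cannot start until file preflight (finishes minute 15); plate making (finishes minute 48). The controlling bound is minute 48, so the print run finishes at 48 + 60 = minute 108.
Drying has to wait for the print run (finishes minute 108, plus 15-minute gap → minute 123); plate making (finishes minute 48). The latest of these is minute 123, so drying runs minute 123 to 123 + 45 = minute 168.
For folding: drying (finishes minute 168, plus 20-minute gap → minute 188); trimming (finishes minute 35). Taking the maximum gives a start of minute 188, and it finishes at 188 + 35 = minute 223.
The bindery step cannot start until folding (finishes minute 223); file preflight (finishes minute 15). The controlling bound is minute 223, so the bindery step finishes at 223 + 15 = minute 238.
The earliest everything can be done is minute 238, which is after the deadline of 228, so it is not possible.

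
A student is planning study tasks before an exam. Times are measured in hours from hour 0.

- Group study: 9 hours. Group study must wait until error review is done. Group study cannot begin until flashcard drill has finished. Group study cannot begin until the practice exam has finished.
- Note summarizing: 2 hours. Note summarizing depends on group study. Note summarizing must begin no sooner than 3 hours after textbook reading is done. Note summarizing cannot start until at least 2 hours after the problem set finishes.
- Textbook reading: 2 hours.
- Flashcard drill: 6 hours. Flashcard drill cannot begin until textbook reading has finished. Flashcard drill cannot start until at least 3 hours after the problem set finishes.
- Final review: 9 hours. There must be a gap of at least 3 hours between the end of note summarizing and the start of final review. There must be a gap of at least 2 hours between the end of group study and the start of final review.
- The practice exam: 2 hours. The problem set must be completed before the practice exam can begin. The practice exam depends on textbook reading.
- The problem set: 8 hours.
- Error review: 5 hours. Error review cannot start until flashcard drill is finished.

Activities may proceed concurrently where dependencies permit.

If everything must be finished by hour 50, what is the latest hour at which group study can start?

Final review has no dependents, so it just needs to finish by hour 50. Starting by 50 − 9 = hour 41 achieves that.
Note summarizing must finish before final review (must start by hour 41, minus 3-hour gap → hour 38). With a 2-hour duration, note summarizing must start by 38 − 2 = hour 36.
Group study must finish in time for note summarizing (must start by hour 36); final review (must start by hour 41, minus 2-hour gap → hour 39). The tightest is hour 36, so group study must start by 36 − 9 = hour 27.

27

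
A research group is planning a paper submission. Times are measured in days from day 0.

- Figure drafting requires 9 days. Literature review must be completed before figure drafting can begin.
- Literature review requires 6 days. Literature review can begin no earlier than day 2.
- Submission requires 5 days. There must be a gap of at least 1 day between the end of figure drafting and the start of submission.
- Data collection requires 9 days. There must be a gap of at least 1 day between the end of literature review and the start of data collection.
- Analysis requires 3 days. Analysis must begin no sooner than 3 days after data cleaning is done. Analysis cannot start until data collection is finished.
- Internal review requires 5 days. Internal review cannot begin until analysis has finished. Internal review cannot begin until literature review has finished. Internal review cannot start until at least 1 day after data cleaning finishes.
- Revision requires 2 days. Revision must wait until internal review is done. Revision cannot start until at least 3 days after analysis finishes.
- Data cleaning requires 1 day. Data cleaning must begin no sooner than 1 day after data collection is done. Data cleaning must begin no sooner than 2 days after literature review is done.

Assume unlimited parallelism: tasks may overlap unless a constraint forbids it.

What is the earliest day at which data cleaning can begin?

Literature review waits on its own release at day 2, so it starts at day 2 and finishes at 2 + 6 = day 8.
After literature review (finishes day 8, plus 1-day gap → day 9), data collection can start at day 9 and finishes at day 18.
Data cleaning waits on data collection (finishes day 18, plus 1-day gap → day 19); literature review (finishes day 8, plus 2-day gap → day 10). The latest of these is day 19, which is the earliest data cleaning can start.

19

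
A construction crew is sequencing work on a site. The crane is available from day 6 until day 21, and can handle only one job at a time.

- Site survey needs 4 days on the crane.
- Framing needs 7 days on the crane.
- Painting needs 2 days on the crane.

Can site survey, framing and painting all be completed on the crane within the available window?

The crane window is 21 − 6 = 15 days.
Running back to back, the jobs need 4 + 7 + 2 = 13 days on the crane.
Since 13 ≤ 15, they fit within the window.

Yes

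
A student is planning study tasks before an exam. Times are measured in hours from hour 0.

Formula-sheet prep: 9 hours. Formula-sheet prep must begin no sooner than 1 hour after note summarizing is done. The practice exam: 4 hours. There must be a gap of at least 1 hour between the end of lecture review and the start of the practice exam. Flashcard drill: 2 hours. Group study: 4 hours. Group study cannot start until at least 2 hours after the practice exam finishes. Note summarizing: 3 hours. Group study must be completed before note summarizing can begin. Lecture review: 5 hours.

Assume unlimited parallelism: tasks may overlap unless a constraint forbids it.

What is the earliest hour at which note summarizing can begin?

Lecture review has no prerequisites, so it starts at hour 0 and finishes at hour 5.
After lecture review (finishes hour 5, plus 1-hour gap → hour 6), the practice exam can start at hour 6 and finishes at hour 10.
Group study waits on the practice exam (finishes hour 10, plus 2-hour gap → hour 12), so it starts at hour 12 and finishes at 12 + 4 = hour 16.
Note summarizing waits on group study (finishes hour 16), so the earliest it can start is hour 16.

16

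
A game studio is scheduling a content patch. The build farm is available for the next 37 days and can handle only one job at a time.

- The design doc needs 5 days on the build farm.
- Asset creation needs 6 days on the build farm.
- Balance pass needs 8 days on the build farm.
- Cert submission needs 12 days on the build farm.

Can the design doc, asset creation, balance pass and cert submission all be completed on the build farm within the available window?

Yes

Running back to back, the jobs need 5 + 6 + 8 + 12 = 31 days on the build farm.
Since 31 ≤ 37, they fit within the window.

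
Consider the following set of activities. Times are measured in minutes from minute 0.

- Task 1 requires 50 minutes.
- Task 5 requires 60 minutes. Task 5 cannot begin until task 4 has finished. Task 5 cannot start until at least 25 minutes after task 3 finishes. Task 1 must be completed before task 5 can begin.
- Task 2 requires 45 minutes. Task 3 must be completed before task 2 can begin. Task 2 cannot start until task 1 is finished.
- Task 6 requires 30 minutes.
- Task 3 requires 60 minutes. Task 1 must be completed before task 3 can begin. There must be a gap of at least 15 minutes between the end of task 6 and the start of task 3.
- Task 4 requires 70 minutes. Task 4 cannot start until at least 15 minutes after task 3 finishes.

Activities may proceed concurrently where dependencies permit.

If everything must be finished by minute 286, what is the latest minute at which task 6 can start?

36

Task 2 has no dependents, so it just needs to finish by minute 286. Starting by 286 − 45 = minute 241 achieves that.
Task 5 has no dependents, so it just needs to finish by minute 286. Starting by 286 − 60 = minute 226 achieves that.
Task 4 must finish before task 5 (must start by minute 226). With a 70-minute duration, task 4 must start by 226 − 70 = minute 156.
Task 3 has several dependents: task 2 (must start by minute 241); task 4 (must start by minute 156, minus 15-minute gap → minute 141); task 5 (must start by minute 226, minus 25-minute gap → minute 201). The earliest of those limits is minute 141, so task 3 must start by 141 − 60 = minute 81.
Task 6 must finish before task 3 (must start by minute 81, minus 15-minute gap → minute 66). With a 30-minute duration, task 6 must start by 66 − 30 = minute 36.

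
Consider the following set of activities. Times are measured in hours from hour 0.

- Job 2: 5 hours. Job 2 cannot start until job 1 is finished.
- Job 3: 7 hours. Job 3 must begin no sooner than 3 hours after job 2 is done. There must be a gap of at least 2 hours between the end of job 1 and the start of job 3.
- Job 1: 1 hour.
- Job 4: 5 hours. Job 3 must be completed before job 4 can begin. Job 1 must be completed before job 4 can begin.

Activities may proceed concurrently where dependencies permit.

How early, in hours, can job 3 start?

9

Job 1 can start immediately at hour 0; it finishes at hour 1.
Job 2 cannot begin until job 1 (finishes hour 1). It runs from hour 1 to 1 + 5 = hour 6.
Job 3 waits on job 2 (finishes hour 6, plus 3-hour gap → hour 9); job 1 (finishes hour 1, plus 2-hour gap → hour 3). The latest of these is hour 9, which is the earliest job 3 can start.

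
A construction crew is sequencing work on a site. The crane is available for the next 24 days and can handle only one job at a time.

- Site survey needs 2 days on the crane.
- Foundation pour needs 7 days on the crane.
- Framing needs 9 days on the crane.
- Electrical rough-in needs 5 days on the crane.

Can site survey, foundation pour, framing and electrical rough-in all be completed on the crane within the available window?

Yes

Running back to back, the jobs need 2 + 7 + 9 + 5 = 23 days on the crane.
Since 23 ≤ 24, they fit within the window.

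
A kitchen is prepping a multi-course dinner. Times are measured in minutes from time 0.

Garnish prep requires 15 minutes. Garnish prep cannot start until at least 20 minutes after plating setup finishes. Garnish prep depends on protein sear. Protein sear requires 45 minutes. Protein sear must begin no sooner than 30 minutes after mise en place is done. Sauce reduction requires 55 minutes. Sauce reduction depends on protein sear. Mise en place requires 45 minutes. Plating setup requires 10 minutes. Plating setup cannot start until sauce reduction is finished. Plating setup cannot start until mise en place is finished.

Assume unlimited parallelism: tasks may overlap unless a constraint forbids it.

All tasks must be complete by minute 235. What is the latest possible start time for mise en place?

15

To finish by minute 235, garnish prep (duration 15) must start no later than minute 220.
Since garnish prep (must start by minute 220, minus 20-minute gap → minute 200) depends on it, plating setup must finish by minute 200. Backing off its 10-minute duration gives a latest start of minute 190.
Since plating setup (must start by minute 190) depends on it, sauce reduction must finish by minute 190. Backing off its 55-minute duration gives a latest start of minute 135.
Protein sear must finish in time for sauce reduction (must start by minute 135); garnish prep (must start by minute 220). The tightest is minute 135, so protein sear must start by 135 − 45 = minute 90.
Mise en place has several dependents: protein sear (must start by minute 90, minus 30-minute gap → minute 60); plating setup (must start by minute 190). The earliest of those limits is minute 60, so mise en place must start by 60 − 45 = minute 15.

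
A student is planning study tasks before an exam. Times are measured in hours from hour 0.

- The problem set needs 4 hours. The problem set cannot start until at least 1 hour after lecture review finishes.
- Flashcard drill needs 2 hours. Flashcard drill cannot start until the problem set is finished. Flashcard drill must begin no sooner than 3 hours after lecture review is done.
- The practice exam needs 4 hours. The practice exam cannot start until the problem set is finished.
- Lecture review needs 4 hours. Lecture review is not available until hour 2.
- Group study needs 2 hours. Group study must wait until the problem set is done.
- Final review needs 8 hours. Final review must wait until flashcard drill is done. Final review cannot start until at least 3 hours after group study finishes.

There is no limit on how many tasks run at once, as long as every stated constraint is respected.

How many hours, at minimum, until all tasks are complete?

Lecture review waits on its own release at hour 2, so it starts at hour 2 and finishes at 2 + 4 = hour 6.
The problem set waits on lecture review (finishes hour 6, plus 1-hour gap → hour 7), so it starts at hour 7 and finishes at 7 + 4 = hour 11.
Group study cannot begin until the problem set (finishes hour 11). It runs from hour 11 to 11 + 2 = hour 13.
After the problem set (finishes hour 11), the practice exam can start at hour 11 and finishes at hour 15.
Flashcard drill cannot start until the problem set (finishes hour 11); lecture review (finishes hour 6, plus 3-hour gap → hour 9). The controlling bound is hour 11, so flashcard drill finishes at 11 + 2 = hour 13.
Final review cannot start until flashcard drill (finishes hour 13); group study (finishes hour 13, plus 3-hour gap → hour 16). The controlling bound is hour 16, so final review finishes at 16 + 8 = hour 24.
All tasks are finished once the last one completes. Finish times: Lecture review at 6, The problem set at 11, Flashcard drill at 13, The practice exam at 15, Group study at 13, Final review at 24. The latest is hour 24.

24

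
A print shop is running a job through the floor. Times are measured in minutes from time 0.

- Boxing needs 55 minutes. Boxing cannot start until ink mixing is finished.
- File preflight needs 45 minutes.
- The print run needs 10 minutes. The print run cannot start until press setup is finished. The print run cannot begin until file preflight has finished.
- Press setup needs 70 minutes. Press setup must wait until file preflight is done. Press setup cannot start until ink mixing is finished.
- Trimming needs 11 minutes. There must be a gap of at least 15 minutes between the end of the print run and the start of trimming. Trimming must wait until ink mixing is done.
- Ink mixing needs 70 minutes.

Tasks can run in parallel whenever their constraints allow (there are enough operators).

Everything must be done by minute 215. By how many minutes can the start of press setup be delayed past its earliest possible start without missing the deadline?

39

Nothing blocks ink mixing, so it runs from minute 0 to minute 70.
File preflight can start immediately at minute 0; it finishes at minute 45.
Press setup cannot start until file preflight (finishes minute 45); ink mixing (finishes minute 70). The controlling bound is minute 70, so press setup finishes at 70 + 70 = minute 140.

Working backward from the deadline:
Trimming must finish by minute 215; it takes 11 minutes, so it must start by 215 − 11 = minute 204.
The print run must finish before trimming (must start by minute 204, minus 15-minute gap → minute 189). With a 10-minute duration, the print run must start by 189 − 10 = minute 179.
Press setup feeds into the print run (must start by minute 179); so press setup must finish by minute 179 and therefore start by minute 109.
So press setup can start as early as minute 70 and as late as minute 109, giving 109 − 70 = 39 minutes of slack.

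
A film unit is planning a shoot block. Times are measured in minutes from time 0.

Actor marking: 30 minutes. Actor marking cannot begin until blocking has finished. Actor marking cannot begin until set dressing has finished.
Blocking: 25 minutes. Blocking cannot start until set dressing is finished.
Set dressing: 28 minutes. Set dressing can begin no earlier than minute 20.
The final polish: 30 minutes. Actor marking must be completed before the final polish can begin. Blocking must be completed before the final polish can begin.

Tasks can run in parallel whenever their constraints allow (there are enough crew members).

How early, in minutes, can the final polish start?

After its own release at minute 20, set dressing can start at minute 20 and finishes at minute 48.
Blocking waits on set dressing (finishes minute 48), so it starts at minute 48 and finishes at 48 + 25 = minute 73.
For actor marking: blocking (finishes minute 73); set dressing (finishes minute 48). Taking the maximum gives a start of minute 73, and it finishes at 73 + 30 = minute 103.
The final polish waits on actor marking (finishes minute 103); blocking (finishes minute 73). The latest of these is minute 103, which is the earliest the final polish can start.

103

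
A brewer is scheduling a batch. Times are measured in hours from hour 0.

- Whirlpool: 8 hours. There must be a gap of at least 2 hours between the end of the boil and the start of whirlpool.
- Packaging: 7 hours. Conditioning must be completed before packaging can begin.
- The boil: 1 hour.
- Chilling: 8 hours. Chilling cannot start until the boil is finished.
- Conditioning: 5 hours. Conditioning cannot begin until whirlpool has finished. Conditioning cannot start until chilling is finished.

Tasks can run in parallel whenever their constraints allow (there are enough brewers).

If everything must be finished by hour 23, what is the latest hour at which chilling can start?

To finish by hour 23, packaging (duration 7) must start no later than hour 16.
Conditioning has to be done before packaging (must start by hour 16). That means finishing by hour 16, i.e. starting by 16 − 5 = hour 11.
Since conditioning (must start by hour 11) depends on it, chilling must finish by hour 11. Backing off its 8-hour duration gives a latest start of hour 3.

3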